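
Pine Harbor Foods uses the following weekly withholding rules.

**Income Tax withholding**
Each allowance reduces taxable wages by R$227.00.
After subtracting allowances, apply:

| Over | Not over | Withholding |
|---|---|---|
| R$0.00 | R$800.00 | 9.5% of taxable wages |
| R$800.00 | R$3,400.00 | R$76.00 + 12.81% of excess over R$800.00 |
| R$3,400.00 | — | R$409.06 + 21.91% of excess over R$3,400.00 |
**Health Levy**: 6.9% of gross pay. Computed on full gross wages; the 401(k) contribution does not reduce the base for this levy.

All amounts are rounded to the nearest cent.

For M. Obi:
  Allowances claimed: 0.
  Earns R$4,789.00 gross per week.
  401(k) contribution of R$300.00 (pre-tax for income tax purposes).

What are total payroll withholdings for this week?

Income Tax: taxable = R$4,789.00 − R$300.00 = R$4,489.00
  R$409.06 + 21.91% × (R$4,489.00 − R$3,400.00) = R$409.06 + 21.91% × R$1,089.00 = R$647.66
Health Levy: 6.9% × R$4,789.00 = R$330.44
Total: R$647.66 + R$330.44 = R$978.10

R$978.10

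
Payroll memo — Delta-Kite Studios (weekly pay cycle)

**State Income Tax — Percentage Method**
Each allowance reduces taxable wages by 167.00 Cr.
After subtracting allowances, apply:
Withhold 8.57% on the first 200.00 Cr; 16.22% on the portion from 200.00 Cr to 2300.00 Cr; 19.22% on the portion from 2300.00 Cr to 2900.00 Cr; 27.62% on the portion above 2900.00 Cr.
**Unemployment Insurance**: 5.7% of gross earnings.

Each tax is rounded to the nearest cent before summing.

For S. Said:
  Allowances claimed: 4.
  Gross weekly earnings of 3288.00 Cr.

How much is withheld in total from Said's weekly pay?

606.68 Cr

State Income Tax: taxable = 3288.00 Cr − 4×167.00 Cr = 2620.00 Cr
  357.76 Cr + 19.22% × (2620.00 Cr − 2300.00 Cr) = 357.76 Cr + 19.22% × 320.00 Cr = 419.26 Cr
Unemployment Insurance: 5.7% × 3288.00 Cr = 187.42 Cr
Total: 419.26 Cr + 187.42 Cr = 606.68 Cr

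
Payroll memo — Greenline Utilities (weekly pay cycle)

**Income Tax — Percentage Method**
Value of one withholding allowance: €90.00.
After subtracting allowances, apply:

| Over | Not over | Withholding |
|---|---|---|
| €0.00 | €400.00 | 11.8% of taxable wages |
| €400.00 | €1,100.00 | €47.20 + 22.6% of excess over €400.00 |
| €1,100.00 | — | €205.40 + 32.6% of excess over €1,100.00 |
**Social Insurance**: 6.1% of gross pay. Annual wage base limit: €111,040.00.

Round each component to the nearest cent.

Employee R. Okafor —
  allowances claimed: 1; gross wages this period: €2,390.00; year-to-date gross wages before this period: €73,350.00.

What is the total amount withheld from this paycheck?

Income Tax: taxable = €2,390.00 − 1×€90.00 = €2,300.00
  €205.40 + 32.6% × (€2,300.00 − €1,100.00) = €205.40 + 32.6% × €1,200.00 = €596.60
Social Insurance: 6.1% × €2,390.00 = €145.79
Total: €596.60 + €145.79 = €742.39

€742.39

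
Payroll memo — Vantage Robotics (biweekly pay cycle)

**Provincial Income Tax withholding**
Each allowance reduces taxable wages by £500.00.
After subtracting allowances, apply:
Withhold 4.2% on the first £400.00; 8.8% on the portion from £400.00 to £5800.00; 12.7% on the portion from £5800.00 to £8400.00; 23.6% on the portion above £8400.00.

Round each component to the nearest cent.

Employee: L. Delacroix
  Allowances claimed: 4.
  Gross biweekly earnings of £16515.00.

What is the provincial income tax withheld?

Provincial Income Tax: taxable = £16515.00 − 4×£500.00 = £14515.00
  £822.20 + 23.6% × (£14515.00 − £8400.00) = £822.20 + 23.6% × £6115.00 = £2265.34

£2265.34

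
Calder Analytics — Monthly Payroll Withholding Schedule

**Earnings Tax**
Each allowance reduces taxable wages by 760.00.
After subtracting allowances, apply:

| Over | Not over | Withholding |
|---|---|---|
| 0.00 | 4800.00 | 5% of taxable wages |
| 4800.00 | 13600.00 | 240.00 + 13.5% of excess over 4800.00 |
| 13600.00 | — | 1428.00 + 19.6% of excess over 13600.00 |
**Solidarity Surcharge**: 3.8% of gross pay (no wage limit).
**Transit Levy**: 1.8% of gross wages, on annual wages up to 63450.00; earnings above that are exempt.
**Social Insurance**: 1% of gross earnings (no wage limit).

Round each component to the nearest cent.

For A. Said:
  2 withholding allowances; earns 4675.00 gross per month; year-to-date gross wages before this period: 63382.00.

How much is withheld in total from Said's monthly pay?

Earnings Tax: taxable = 4675.00 − 2×760.00 = 3155.00
  5% × 3155.00 = 157.75
Solidarity Surcharge: 3.8% × 4675.00 = 177.65
Transit Levy: cap 63450.00 − YTD 63382.00 = 68.00 subject; 1.8% × 68.00 = 1.22
Social Insurance: 1% × 4675.00 = 46.75
Total: 157.75 + 177.65 + 1.22 + 46.75 = 383.37

383.37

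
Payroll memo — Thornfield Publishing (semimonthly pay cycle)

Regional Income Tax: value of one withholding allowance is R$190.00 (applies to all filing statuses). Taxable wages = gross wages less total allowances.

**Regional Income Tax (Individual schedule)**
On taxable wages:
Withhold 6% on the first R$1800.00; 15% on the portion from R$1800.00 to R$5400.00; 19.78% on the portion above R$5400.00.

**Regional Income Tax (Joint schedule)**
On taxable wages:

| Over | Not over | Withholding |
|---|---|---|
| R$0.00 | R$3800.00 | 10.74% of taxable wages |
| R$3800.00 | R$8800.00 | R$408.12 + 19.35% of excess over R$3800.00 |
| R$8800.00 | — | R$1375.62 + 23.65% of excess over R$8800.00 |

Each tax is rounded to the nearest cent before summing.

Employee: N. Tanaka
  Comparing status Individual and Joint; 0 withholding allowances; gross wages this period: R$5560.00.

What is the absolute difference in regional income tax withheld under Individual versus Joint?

R$69.03

Regional Income Tax (Individual): taxable = R$5560.00
  R$648.00 + 19.78% × (R$5560.00 − R$5400.00) = R$648.00 + 19.78% × R$160.00 = R$679.65
Regional Income Tax (Joint): taxable = R$5560.00
  R$408.12 + 19.35% × (R$5560.00 − R$3800.00) = R$408.12 + 19.35% × R$1760.00 = R$748.68
Difference: |R$679.65 − R$748.68| = R$69.03 (higher under Joint)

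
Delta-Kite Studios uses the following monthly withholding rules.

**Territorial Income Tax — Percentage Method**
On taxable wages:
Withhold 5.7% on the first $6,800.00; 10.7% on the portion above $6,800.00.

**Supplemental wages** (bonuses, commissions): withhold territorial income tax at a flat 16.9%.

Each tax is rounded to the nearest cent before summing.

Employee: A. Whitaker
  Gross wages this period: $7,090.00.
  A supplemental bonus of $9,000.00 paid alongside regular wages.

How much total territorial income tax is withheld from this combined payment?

Territorial Income Tax: taxable = $7,090.00
  $387.60 + 10.7% × ($7,090.00 − $6,800.00) = $387.60 + 10.7% × $290.00 = $418.63
Supplemental (16.9% flat on bonus): 16.9% × $9,000.00 = $1,521.00
Total territorial income tax: $418.63 + $1,521.00 = $1,939.63

$1,939.63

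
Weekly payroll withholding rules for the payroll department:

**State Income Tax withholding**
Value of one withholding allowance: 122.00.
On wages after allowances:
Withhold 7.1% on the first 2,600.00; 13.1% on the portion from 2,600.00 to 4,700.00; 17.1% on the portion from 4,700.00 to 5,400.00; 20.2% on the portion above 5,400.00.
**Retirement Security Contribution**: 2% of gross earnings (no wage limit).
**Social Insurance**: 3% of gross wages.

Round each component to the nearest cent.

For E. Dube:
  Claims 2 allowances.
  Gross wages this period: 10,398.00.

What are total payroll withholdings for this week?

2,059.61

State Income Tax: taxable = 10,398.00 − 2×122.00 = 10,154.00
  579.40 + 20.2% × (10,154.00 − 5,400.00) = 579.40 + 20.2% × 4,754.00 = 1,539.71
Retirement Security Contribution: 2% × 10,398.00 = 207.96
Social Insurance: 3% × 10,398.00 = 311.94
Total: 1,539.71 + 207.96 + 311.94 = 2,059.61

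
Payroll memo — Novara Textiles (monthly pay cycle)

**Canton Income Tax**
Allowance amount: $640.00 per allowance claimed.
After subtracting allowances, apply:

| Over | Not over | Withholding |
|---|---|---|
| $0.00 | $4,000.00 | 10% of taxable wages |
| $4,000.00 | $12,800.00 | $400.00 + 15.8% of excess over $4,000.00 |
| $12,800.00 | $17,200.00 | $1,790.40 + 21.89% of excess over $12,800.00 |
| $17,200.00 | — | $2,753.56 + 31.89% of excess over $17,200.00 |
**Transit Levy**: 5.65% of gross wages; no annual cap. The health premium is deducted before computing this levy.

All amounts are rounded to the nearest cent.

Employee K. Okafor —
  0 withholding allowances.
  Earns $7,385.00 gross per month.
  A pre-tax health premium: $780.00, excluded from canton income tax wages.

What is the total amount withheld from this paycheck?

$1,184.77

Canton Income Tax: taxable = $7,385.00 − $780.00 = $6,605.00
  $400.00 + 15.8% × ($6,605.00 − $4,000.00) = $400.00 + 15.8% × $2,605.00 = $811.59
Transit Levy: 5.65% × $6,605.00 = $373.18
Total: $811.59 + $373.18 = $1,184.77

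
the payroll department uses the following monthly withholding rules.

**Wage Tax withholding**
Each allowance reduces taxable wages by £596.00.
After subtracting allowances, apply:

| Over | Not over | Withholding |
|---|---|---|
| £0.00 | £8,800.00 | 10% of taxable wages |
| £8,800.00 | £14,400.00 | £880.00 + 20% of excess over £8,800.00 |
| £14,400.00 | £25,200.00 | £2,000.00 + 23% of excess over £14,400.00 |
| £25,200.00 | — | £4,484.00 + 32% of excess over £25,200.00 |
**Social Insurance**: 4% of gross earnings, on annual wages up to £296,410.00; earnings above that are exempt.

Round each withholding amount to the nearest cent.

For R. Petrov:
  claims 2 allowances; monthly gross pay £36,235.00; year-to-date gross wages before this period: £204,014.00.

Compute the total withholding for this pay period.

Wage Tax: taxable = £36,235.00 − 2×£596.00 = £35,043.00
  £4,484.00 + 32% × (£35,043.00 − £25,200.00) = £4,484.00 + 32% × £9,843.00 = £7,633.76
Social Insurance: 4% × £36,235.00 = £1,449.40
Total: £7,633.76 + £1,449.40 = £9,083.16

£9,083.16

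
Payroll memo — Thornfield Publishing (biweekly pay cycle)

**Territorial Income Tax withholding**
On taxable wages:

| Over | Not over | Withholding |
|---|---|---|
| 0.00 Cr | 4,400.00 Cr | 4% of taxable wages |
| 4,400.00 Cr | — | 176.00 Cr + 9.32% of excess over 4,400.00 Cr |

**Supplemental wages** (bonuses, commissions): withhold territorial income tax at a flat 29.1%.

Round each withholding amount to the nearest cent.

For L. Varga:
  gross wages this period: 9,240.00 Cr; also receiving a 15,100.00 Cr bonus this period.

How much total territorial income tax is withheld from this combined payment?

5,021.19 Cr

Territorial Income Tax: taxable = 9,240.00 Cr
  176.00 Cr + 9.32% × (9,240.00 Cr − 4,400.00 Cr) = 176.00 Cr + 9.32% × 4,840.00 Cr = 627.09 Cr
Supplemental (29.1% flat on bonus): 29.1% × 15,100.00 Cr = 4,394.10 Cr
Total territorial income tax: 627.09 Cr + 4,394.10 Cr = 5,021.19 Cr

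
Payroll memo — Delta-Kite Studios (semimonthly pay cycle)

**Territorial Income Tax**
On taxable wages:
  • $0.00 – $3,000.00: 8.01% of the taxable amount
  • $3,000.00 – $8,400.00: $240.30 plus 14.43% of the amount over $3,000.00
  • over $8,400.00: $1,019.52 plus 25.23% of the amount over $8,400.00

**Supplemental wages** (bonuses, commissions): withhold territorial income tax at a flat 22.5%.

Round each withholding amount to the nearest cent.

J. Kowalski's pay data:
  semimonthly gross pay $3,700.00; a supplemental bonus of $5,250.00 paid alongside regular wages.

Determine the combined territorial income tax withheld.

$1,522.56

Territorial Income Tax: taxable = $3,700.00
  $240.30 + 14.43% × ($3,700.00 − $3,000.00) = $240.30 + 14.43% × $700.00 = $341.31
Supplemental (22.5% flat on bonus): 22.5% × $5,250.00 = $1,181.25
Total territorial income tax: $341.31 + $1,181.25 = $1,522.56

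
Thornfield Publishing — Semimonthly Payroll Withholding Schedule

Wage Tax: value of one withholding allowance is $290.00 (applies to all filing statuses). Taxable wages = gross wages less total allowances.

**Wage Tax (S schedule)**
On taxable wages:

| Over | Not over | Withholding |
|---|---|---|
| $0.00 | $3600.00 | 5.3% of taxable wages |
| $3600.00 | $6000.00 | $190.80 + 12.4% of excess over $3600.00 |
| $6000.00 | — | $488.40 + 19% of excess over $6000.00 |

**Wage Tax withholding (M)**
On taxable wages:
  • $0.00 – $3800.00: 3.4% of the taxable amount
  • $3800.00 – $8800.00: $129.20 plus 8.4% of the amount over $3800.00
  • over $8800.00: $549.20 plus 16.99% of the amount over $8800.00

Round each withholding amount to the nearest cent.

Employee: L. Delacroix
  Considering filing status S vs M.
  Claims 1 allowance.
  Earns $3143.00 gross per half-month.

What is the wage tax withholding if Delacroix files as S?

Wage Tax (S): taxable = $3143.00 − 1×$290.00 = $2853.00
  5.3% × $2853.00 = $151.21

$151.21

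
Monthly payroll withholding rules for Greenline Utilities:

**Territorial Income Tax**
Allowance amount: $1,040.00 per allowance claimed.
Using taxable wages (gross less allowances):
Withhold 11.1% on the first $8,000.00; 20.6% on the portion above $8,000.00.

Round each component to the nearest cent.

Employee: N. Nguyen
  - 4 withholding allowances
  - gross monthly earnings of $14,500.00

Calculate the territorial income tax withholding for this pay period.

$1,370.04

Territorial Income Tax: taxable = $14,500.00 − 4×$1,040.00 = $10,340.00
  $888.00 + 20.6% × ($10,340.00 − $8,000.00) = $888.00 + 20.6% × $2,340.00 = $1,370.04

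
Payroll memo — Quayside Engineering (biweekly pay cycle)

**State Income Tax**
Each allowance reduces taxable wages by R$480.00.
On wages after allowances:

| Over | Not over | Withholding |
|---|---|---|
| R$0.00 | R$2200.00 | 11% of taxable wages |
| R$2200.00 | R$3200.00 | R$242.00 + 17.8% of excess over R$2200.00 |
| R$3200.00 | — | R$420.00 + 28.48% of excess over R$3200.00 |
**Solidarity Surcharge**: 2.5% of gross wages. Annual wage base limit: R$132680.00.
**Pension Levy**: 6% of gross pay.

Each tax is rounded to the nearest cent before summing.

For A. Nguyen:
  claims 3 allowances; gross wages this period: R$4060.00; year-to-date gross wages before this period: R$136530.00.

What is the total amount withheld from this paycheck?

State Income Tax: taxable = R$4060.00 − 3×R$480.00 = R$2620.00
  R$242.00 + 17.8% × (R$2620.00 − R$2200.00) = R$242.00 + 17.8% × R$420.00 = R$316.76
Solidarity Surcharge: YTD R$136530.00 ≥ cap R$132680.00 → R$0.00
Pension Levy: 6% × R$4060.00 = R$243.60
Total: R$316.76 + R$0.00 + R$243.60 = R$560.36

R$560.36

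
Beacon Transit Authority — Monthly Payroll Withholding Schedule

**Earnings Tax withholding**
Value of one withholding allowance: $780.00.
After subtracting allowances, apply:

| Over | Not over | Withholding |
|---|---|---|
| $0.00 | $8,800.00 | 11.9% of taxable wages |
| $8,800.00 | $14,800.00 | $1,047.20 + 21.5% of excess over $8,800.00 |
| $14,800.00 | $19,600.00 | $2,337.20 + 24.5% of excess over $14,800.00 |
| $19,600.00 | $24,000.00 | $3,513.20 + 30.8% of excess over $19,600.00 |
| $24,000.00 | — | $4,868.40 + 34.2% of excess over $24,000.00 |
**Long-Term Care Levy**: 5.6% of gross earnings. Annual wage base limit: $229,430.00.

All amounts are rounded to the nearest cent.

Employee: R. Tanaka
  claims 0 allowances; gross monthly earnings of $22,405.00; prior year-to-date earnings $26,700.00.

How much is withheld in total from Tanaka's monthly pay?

Earnings Tax: taxable = $22,405.00
  $3,513.20 + 30.8% × ($22,405.00 − $19,600.00) = $3,513.20 + 30.8% × $2,805.00 = $4,377.14
Long-Term Care Levy: 5.6% × $22,405.00 = $1,254.68
Total: $4,377.14 + $1,254.68 = $5,631.82

$5,631.82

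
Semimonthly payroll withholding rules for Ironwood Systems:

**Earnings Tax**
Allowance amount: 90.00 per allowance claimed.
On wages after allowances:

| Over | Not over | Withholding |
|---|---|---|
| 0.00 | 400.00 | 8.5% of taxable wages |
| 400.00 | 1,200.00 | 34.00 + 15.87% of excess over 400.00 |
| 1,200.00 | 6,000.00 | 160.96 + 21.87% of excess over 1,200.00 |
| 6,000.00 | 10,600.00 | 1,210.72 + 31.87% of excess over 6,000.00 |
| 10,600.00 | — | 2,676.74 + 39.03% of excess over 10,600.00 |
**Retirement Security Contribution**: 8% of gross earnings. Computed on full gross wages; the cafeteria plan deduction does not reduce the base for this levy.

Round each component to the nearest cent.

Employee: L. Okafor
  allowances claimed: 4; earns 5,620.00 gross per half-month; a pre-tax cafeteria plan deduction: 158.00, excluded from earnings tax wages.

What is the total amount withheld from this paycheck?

1,463.93

Earnings Tax: taxable = 5,620.00 − 158.00 − 4×90.00 = 5,102.00
  160.96 + 21.87% × (5,102.00 − 1,200.00) = 160.96 + 21.87% × 3,902.00 = 1,014.33
Retirement Security Contribution: 8% × 5,620.00 = 449.60
Total: 1,014.33 + 449.60 = 1,463.93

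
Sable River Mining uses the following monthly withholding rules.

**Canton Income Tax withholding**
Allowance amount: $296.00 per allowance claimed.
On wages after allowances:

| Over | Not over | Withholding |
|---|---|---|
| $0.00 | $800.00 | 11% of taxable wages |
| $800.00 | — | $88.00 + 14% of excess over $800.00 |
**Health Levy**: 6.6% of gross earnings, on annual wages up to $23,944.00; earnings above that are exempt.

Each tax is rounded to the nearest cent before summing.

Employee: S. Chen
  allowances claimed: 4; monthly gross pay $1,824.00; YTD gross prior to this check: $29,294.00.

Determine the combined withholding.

$70.40

Canton Income Tax: taxable = $1,824.00 − 4×$296.00 = $640.00
  11% × $640.00 = $70.40
Health Levy: YTD $29,294.00 ≥ cap $23,944.00 → $0.00
Total: $70.40 + $0.00 = $70.40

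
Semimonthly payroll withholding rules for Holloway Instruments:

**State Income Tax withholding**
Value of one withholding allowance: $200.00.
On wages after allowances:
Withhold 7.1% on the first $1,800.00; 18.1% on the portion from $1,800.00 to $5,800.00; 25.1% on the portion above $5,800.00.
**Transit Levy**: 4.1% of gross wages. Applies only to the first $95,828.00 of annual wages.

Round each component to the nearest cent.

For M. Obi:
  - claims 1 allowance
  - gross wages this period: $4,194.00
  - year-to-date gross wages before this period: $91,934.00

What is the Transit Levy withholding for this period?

Transit Levy: cap $95,828.00 − YTD $91,934.00 = $3,894.00 subject; 4.1% × $3,894.00 = $159.65

$159.65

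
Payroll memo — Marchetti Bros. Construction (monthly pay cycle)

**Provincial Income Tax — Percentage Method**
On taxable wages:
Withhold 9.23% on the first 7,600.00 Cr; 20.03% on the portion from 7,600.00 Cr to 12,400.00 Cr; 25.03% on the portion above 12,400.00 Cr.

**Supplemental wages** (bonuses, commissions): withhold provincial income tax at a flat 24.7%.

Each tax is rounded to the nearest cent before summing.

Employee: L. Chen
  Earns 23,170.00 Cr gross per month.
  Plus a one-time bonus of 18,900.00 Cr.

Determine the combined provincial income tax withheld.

9,026.95 Cr

Provincial Income Tax: taxable = 23,170.00 Cr
  1,662.92 Cr + 25.03% × (23,170.00 Cr − 12,400.00 Cr) = 1,662.92 Cr + 25.03% × 10,770.00 Cr = 4,358.65 Cr
Supplemental (24.7% flat on bonus): 24.7% × 18,900.00 Cr = 4,668.30 Cr
Total provincial income tax: 4,358.65 Cr + 4,668.30 Cr = 9,026.95 Cr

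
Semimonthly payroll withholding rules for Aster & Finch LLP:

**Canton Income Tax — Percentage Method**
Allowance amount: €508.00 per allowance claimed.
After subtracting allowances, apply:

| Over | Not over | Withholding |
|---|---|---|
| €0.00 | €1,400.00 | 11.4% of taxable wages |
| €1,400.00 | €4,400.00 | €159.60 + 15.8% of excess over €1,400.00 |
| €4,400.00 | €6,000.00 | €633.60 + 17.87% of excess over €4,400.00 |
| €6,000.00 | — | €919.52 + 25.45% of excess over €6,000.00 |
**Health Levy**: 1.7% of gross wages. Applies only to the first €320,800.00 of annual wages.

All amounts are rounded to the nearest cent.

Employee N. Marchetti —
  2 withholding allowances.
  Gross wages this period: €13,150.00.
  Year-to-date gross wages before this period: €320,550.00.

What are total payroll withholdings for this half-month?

€2,484.87

Canton Income Tax: taxable = €13,150.00 − 2×€508.00 = €12,134.00
  €919.52 + 25.45% × (€12,134.00 − €6,000.00) = €919.52 + 25.45% × €6,134.00 = €2,480.62
Health Levy: cap €320,800.00 − YTD €320,550.00 = €250.00 subject; 1.7% × €250.00 = €4.25
Total: €2,480.62 + €4.25 = €2,484.87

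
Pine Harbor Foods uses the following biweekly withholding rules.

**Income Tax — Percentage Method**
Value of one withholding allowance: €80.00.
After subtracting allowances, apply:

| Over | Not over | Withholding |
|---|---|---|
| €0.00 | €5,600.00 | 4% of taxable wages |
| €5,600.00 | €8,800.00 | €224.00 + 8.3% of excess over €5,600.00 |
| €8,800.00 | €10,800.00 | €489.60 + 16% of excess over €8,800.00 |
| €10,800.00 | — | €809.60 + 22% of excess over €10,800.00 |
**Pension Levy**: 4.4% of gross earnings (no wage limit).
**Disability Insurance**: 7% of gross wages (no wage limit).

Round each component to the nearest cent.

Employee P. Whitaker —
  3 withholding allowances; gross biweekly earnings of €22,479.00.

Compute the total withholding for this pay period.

Income Tax: taxable = €22,479.00 − 3×€80.00 = €22,239.00
  €809.60 + 22% × (€22,239.00 − €10,800.00) = €809.60 + 22% × €11,439.00 = €3,326.18
Pension Levy: 4.4% × €22,479.00 = €989.08
Disability Insurance: 7% × €22,479.00 = €1,573.53
Total: €3,326.18 + €989.08 + €1,573.53 = €5,888.79

€5,888.79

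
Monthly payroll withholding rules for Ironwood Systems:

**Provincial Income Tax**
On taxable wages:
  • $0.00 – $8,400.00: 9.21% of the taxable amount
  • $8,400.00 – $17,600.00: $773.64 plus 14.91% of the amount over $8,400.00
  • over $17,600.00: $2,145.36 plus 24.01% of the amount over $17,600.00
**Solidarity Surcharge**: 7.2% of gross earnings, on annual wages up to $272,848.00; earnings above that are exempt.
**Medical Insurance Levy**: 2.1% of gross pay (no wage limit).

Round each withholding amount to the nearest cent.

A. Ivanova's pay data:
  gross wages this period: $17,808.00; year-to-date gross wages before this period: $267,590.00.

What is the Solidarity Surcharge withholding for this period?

Solidarity Surcharge: cap $272,848.00 − YTD $267,590.00 = $5,258.00 subject; 7.2% × $5,258.00 = $378.58

$378.58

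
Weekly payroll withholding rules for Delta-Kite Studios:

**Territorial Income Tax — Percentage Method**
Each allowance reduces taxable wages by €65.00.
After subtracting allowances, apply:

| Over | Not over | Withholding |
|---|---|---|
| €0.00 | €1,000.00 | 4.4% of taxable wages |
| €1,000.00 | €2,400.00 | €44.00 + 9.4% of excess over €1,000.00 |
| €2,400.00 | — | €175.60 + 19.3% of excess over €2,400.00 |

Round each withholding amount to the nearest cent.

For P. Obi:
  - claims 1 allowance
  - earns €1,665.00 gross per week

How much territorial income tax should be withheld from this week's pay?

Territorial Income Tax: taxable = €1,665.00 − 1×€65.00 = €1,600.00
  €44.00 + 9.4% × (€1,600.00 − €1,000.00) = €44.00 + 9.4% × €600.00 = €100.40

€100.40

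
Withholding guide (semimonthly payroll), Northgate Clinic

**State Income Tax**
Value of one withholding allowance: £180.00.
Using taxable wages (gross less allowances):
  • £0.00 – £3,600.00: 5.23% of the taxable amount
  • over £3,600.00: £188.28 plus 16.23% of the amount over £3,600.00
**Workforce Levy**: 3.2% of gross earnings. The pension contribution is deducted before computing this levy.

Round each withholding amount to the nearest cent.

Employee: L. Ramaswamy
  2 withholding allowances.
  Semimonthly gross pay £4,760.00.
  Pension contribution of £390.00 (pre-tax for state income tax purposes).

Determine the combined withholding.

State Income Tax: taxable = £4,760.00 − £390.00 − 2×£180.00 = £4,010.00
  £188.28 + 16.23% × (£4,010.00 − £3,600.00) = £188.28 + 16.23% × £410.00 = £254.82
Workforce Levy: 3.2% × £4,370.00 = £139.84
Total: £254.82 + £139.84 = £394.66

£394.66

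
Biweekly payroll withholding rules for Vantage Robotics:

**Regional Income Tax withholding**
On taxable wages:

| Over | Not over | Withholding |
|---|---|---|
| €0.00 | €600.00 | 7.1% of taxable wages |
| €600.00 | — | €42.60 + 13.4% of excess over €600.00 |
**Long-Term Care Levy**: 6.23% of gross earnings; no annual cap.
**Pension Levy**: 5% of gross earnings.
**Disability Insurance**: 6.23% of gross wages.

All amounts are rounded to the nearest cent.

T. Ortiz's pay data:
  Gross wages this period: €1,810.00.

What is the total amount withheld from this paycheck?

Regional Income Tax: taxable = €1,810.00
  €42.60 + 13.4% × (€1,810.00 − €600.00) = €42.60 + 13.4% × €1,210.00 = €204.74
Long-Term Care Levy: 6.23% × €1,810.00 = €112.76
Pension Levy: 5% × €1,810.00 = €90.50
Disability Insurance: 6.23% × €1,810.00 = €112.76
Total: €204.74 + €112.76 + €90.50 + €112.76 = €520.76

€520.76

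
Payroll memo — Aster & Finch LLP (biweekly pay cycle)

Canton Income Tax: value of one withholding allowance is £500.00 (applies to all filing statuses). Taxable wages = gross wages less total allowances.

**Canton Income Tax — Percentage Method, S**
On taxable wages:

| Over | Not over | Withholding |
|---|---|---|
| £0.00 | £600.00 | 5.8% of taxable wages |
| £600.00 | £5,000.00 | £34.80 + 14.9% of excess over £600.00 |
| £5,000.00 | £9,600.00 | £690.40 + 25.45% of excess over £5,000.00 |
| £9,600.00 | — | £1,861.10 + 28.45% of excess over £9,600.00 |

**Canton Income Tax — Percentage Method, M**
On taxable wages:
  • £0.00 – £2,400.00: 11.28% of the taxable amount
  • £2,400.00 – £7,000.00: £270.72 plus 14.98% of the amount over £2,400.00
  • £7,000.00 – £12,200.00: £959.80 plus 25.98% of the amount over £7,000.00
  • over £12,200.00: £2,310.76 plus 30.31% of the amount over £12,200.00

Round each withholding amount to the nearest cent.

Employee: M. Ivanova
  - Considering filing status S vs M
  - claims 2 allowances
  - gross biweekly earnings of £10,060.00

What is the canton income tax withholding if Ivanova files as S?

Canton Income Tax (S): taxable = £10,060.00 − 2×£500.00 = £9,060.00
  £690.40 + 25.45% × (£9,060.00 − £5,000.00) = £690.40 + 25.45% × £4,060.00 = £1,723.67

£1,723.67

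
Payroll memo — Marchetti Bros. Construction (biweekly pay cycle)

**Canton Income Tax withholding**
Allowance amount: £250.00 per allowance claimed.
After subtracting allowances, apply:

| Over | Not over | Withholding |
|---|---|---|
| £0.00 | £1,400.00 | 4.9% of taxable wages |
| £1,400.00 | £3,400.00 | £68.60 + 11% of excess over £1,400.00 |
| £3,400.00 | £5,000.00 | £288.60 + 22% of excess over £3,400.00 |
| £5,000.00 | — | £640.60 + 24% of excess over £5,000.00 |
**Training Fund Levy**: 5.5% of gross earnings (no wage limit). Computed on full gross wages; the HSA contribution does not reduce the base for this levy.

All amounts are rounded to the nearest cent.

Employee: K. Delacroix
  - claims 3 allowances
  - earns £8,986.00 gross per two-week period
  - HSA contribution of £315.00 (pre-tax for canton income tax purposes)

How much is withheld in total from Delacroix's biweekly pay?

Canton Income Tax: taxable = £8,986.00 − £315.00 − 3×£250.00 = £7,921.00
  £640.60 + 24% × (£7,921.00 − £5,000.00) = £640.60 + 24% × £2,921.00 = £1,341.64
Training Fund Levy: 5.5% × £8,986.00 = £494.23
Total: £1,341.64 + £494.23 = £1,835.87

£1,835.87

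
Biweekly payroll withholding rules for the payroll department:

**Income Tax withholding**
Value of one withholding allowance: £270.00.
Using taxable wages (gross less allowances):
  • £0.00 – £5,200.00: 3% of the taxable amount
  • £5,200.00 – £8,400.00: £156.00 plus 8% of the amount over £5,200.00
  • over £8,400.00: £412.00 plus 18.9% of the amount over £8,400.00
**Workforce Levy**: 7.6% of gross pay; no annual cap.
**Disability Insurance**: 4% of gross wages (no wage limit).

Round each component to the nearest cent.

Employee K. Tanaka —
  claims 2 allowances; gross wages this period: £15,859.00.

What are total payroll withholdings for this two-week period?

Income Tax: taxable = £15,859.00 − 2×£270.00 = £15,319.00
  £412.00 + 18.9% × (£15,319.00 − £8,400.00) = £412.00 + 18.9% × £6,919.00 = £1,719.69
Workforce Levy: 7.6% × £15,859.00 = £1,205.28
Disability Insurance: 4% × £15,859.00 = £634.36
Total: £1,719.69 + £1,205.28 + £634.36 = £3,559.33

£3,559.33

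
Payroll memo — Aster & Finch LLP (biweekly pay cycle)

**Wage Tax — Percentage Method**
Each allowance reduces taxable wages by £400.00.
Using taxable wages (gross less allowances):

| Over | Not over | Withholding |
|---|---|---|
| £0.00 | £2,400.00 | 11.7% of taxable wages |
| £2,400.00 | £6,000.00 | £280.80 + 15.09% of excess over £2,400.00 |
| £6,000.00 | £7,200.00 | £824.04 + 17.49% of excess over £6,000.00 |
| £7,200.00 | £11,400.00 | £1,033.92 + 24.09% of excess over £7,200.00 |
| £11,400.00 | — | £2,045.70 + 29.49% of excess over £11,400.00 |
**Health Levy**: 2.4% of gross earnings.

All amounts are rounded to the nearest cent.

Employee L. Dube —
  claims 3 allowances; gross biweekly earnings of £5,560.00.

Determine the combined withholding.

£710.00

Wage Tax: taxable = £5,560.00 − 3×£400.00 = £4,360.00
  £280.80 + 15.09% × (£4,360.00 − £2,400.00) = £280.80 + 15.09% × £1,960.00 = £576.56
Health Levy: 2.4% × £5,560.00 = £133.44
Total: £576.56 + £133.44 = £710.00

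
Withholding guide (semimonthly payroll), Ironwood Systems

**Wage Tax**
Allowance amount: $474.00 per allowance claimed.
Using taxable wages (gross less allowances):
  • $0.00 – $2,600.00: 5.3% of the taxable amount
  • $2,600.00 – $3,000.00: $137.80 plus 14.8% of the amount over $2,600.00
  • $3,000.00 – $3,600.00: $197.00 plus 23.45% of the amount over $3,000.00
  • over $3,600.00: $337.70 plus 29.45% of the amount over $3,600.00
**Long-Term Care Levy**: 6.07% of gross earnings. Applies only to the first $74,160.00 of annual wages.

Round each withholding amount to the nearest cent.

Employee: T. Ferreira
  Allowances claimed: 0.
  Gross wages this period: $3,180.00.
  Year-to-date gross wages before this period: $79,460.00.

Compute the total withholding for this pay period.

Wage Tax: taxable = $3,180.00
  $197.00 + 23.45% × ($3,180.00 − $3,000.00) = $197.00 + 23.45% × $180.00 = $239.21
Long-Term Care Levy: YTD $79,460.00 ≥ cap $74,160.00 → $0.00
Total: $239.21 + $0.00 = $239.21

$239.21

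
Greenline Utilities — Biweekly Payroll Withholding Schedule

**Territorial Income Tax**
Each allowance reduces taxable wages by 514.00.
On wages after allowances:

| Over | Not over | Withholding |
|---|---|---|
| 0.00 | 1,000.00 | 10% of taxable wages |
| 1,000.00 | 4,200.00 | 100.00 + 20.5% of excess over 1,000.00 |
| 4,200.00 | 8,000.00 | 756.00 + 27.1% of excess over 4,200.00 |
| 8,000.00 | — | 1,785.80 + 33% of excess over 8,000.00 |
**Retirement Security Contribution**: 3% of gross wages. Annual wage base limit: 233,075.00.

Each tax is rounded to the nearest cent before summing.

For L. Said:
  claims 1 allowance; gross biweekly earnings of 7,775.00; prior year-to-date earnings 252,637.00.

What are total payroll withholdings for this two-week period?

Territorial Income Tax: taxable = 7,775.00 − 1×514.00 = 7,261.00
  756.00 + 27.1% × (7,261.00 − 4,200.00) = 756.00 + 27.1% × 3,061.00 = 1,585.53
Retirement Security Contribution: YTD 252,637.00 ≥ cap 233,075.00 → 0.00
Total: 1,585.53 + 0.00 = 1,585.53

1,585.53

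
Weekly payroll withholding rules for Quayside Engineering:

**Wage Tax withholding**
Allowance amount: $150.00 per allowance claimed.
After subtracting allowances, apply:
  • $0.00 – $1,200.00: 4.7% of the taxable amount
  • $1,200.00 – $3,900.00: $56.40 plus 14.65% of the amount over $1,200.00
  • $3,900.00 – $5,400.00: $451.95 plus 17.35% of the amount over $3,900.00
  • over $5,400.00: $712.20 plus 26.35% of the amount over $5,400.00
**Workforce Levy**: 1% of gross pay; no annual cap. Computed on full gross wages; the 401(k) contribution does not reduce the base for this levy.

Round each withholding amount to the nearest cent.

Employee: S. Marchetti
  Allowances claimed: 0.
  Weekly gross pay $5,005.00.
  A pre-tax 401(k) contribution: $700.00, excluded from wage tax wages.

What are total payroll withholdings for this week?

Wage Tax: taxable = $5,005.00 − $700.00 = $4,305.00
  $451.95 + 17.35% × ($4,305.00 − $3,900.00) = $451.95 + 17.35% × $405.00 = $522.22
Workforce Levy: 1% × $5,005.00 = $50.05
Total: $522.22 + $50.05 = $572.27

$572.27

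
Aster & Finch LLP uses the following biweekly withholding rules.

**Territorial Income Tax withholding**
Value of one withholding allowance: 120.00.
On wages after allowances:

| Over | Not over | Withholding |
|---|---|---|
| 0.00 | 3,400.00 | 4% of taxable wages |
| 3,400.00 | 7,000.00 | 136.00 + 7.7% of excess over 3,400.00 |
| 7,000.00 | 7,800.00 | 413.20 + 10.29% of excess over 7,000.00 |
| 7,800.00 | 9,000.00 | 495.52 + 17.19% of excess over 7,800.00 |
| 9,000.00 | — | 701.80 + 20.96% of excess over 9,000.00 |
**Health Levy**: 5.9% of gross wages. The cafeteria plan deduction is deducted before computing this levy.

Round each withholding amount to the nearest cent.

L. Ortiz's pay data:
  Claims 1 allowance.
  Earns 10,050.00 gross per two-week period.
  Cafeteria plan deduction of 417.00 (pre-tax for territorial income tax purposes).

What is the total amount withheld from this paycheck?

1,377.67

Territorial Income Tax: taxable = 10,050.00 − 417.00 − 1×120.00 = 9,513.00
  701.80 + 20.96% × (9,513.00 − 9,000.00) = 701.80 + 20.96% × 513.00 = 809.32
Health Levy: 5.9% × 9,633.00 = 568.35
Total: 809.32 + 568.35 = 1,377.67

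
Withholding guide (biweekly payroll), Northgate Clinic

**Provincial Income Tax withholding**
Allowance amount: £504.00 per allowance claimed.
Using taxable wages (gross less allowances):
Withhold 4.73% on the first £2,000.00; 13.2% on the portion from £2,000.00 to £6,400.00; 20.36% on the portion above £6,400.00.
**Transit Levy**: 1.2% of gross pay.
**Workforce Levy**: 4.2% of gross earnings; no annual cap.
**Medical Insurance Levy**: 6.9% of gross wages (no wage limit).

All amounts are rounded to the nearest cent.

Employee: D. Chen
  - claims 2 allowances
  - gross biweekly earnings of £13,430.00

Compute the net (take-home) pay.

Provincial Income Tax: taxable = £13,430.00 − 2×£504.00 = £12,422.00
  £675.40 + 20.36% × (£12,422.00 − £6,400.00) = £675.40 + 20.36% × £6,022.00 = £1,901.48
Transit Levy: 1.2% × £13,430.00 = £161.16
Workforce Levy: 4.2% × £13,430.00 = £564.06
Medical Insurance Levy: 6.9% × £13,430.00 = £926.67
Total withheld: £1,901.48 + £161.16 + £564.06 + £926.67 = £3,553.37
Net pay: £13,430.00 − £3,553.37 = £9,876.63

£9,876.63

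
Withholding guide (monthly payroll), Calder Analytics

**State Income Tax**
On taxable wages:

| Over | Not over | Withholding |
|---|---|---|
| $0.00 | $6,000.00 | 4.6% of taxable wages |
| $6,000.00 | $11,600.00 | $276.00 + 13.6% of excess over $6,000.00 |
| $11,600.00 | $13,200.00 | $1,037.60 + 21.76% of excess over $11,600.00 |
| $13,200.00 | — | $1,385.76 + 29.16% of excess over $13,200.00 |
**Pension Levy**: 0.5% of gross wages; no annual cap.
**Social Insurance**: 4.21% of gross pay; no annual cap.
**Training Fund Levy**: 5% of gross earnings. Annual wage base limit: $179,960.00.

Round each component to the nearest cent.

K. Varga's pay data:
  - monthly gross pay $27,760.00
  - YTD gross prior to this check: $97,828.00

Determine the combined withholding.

State Income Tax: taxable = $27,760.00
  $1,385.76 + 29.16% × ($27,760.00 − $13,200.00) = $1,385.76 + 29.16% × $14,560.00 = $5,631.46
Pension Levy: 0.5% × $27,760.00 = $138.80
Social Insurance: 4.21% × $27,760.00 = $1,168.70
Training Fund Levy: 5% × $27,760.00 = $1,388.00
Total: $5,631.46 + $138.80 + $1,168.70 + $1,388.00 = $8,326.96

$8,326.96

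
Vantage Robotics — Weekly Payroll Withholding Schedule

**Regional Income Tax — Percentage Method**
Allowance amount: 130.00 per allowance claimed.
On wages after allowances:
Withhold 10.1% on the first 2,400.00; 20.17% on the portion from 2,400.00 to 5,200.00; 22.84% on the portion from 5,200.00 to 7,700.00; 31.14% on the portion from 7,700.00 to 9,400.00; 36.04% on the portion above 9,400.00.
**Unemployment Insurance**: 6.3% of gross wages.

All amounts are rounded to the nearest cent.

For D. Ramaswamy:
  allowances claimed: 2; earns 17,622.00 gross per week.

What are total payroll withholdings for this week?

Regional Income Tax: taxable = 17,622.00 − 2×130.00 = 17,362.00
  1,907.54 + 36.04% × (17,362.00 − 9,400.00) = 1,907.54 + 36.04% × 7,962.00 = 4,777.04
Unemployment Insurance: 6.3% × 17,622.00 = 1,110.19
Total: 4,777.04 + 1,110.19 = 5,887.23

5,887.23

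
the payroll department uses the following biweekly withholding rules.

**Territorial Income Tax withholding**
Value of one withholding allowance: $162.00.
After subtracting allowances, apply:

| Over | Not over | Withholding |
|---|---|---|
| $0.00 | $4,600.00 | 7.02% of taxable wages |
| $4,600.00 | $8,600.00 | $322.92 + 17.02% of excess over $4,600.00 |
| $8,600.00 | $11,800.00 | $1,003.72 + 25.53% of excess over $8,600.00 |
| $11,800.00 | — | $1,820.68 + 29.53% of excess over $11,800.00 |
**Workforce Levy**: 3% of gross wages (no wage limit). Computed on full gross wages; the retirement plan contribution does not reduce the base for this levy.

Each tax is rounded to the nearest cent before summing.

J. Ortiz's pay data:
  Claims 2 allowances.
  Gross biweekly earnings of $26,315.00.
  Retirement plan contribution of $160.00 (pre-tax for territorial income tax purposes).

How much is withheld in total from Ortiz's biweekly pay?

$6,753.48

Territorial Income Tax: taxable = $26,315.00 − $160.00 − 2×$162.00 = $25,831.00
  $1,820.68 + 29.53% × ($25,831.00 − $11,800.00) = $1,820.68 + 29.53% × $14,031.00 = $5,964.03
Workforce Levy: 3% × $26,315.00 = $789.45
Total: $5,964.03 + $789.45 = $6,753.48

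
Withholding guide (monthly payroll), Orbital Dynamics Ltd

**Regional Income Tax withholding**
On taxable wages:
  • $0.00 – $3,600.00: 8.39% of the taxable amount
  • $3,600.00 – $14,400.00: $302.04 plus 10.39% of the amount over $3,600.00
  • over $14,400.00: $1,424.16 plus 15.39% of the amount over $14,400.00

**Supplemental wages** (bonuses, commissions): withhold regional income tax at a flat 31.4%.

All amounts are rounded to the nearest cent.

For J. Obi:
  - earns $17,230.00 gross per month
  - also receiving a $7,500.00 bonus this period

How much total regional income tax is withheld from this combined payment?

$4,214.70

Regional Income Tax: taxable = $17,230.00
  $1,424.16 + 15.39% × ($17,230.00 − $14,400.00) = $1,424.16 + 15.39% × $2,830.00 = $1,859.70
Supplemental (31.4% flat on bonus): 31.4% × $7,500.00 = $2,355.00
Total regional income tax: $1,859.70 + $2,355.00 = $4,214.70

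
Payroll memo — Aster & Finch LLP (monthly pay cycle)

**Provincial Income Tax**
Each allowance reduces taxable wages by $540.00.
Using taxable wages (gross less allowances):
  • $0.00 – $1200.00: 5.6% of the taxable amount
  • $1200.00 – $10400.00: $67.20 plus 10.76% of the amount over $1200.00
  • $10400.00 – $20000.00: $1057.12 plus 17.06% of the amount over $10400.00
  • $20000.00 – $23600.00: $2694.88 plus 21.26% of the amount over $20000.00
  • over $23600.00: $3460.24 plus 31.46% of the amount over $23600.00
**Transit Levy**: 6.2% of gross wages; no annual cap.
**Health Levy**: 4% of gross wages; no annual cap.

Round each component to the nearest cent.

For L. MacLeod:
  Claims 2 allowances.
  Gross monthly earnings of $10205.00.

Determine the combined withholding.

$1960.84

Provincial Income Tax: taxable = $10205.00 − 2×$540.00 = $9125.00
  $67.20 + 10.76% × ($9125.00 − $1200.00) = $67.20 + 10.76% × $7925.00 = $919.93
Transit Levy: 6.2% × $10205.00 = $632.71
Health Levy: 4% × $10205.00 = $408.20
Total: $919.93 + $632.71 + $408.20 = $1960.84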